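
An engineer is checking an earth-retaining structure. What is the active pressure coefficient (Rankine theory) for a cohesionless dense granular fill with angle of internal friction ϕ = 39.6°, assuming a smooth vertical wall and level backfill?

K_a = tan²(45° − φ/2) = tan²(25.20°) = 0.2214.

0.221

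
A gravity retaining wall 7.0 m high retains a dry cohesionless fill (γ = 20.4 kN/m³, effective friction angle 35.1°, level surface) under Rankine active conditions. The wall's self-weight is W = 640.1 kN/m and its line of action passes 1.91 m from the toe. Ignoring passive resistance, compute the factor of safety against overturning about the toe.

3.89

K_a = tan²(45° − 35.1°/2) = 0.2698.
P_a = ½K_aγH² = 0.5×0.2698×20.4×7.0² = 134.9 kN/m, acting at H/3 = 2.333 m above the base.
Overturning moment M_o = P_a × H/3 = 134.9 × 2.333 = 314.7.
Resisting moment M_r = W × 1.91 = 640.1 × 1.91 = 1223.
FS_overturning = M_r/M_o = 1223/314.7 = 3.885.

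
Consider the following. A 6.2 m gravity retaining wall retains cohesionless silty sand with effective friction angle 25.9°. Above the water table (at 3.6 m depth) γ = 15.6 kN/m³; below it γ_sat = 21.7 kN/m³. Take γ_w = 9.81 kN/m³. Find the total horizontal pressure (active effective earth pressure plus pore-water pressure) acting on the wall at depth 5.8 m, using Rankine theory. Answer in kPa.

53.8 kPa

K_a = (1 − sin φ)/(1 + sin φ) = 0.3920.
γ' = 21.7 − 9.81 = 11.89 kN/m³.
Effective vertical stress at 5.8 m: σ'_v = 15.6×3.6 + 11.89×2.20 = 82.32 kPa.
σ'_h = K_a σ'_v = 0.3920 × 82.32 = 32.27 kPa; u = γ_w × 2.20 = 21.58 kPa.
Total σ_h = 32.27 + 21.58 = 53.85 kPa.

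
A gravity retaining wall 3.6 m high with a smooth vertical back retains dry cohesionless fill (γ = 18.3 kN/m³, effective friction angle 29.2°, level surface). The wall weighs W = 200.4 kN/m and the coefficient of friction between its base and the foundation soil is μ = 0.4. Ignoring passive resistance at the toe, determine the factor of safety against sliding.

K_a = tan²(45° − 29.2°/2) = 0.3442.
P_a = ½K_aγH² = 0.5×0.3442×18.3×3.6² = 40.82 kN/m, acting at H/3 = 1.200 m above the base.
FS_sliding = μW / P_a = 0.4×200.4 / 40.82 = 1.964.

1.96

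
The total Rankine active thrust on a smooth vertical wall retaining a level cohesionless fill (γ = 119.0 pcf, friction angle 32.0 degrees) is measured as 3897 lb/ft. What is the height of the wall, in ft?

K_a = 0.3073. P_a = ½ K_a γ H² ⇒ H = √(2P_a/(K_a γ)).
H = √(2×3897/(0.3073×119.0)) = 14.60 ft.

14.6 ft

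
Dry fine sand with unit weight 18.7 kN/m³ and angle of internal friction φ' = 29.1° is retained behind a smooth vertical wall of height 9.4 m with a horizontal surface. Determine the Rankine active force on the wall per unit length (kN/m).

286 kN/m

K_a = tan²(45° − φ/2) = 0.3456.
P_a = ½ K_a γ H² = 0.5 × 0.3456 × 18.7 × 9.4² = 285.5 kN/m.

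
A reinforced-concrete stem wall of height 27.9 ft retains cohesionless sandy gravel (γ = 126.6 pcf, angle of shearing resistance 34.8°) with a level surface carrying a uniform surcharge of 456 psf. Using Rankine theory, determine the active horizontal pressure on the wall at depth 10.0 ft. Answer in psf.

471 psf

K_a = (1 − sin φ)/(1 + sin φ) = 0.2733.
σ_v = γz + q = 126.6 × 10.0 + 456 = 1722 psf.
σ_h = K_a σ_v = 0.2733 × 1722 = 470.6 psf.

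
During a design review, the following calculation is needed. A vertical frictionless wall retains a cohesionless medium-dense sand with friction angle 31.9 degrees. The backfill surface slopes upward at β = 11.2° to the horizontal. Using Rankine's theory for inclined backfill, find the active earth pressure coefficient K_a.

0.326

K_a = cos β · (cos β − √(cos²β − cos²φ)) / (cos β + √(cos²β − cos²φ)).
cos β = 0.9810, cos φ = 0.8490, √(cos²β − cos²φ) = 0.4914.
K_a = 0.9810 × (0.9810 − 0.4914)/(0.9810 + 0.4914) = 0.3261.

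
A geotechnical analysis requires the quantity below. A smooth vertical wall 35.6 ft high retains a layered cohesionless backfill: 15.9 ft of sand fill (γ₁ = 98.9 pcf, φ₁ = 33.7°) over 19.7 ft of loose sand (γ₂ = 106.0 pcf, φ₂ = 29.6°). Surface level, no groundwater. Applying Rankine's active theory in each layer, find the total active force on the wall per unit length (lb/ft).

K_a1 = tan²(45°−33.7°/2) = 0.2863; K_a2 = tan²(45°−29.6°/2) = 0.3387.
Layer 1: σ at base = K_a1 γ₁ h₁ = 450.2 psf; P₁ = ½×450.2×15.9 = 3579.
Layer 2: σ_v at top = γ₁h₁ = 1573; σ_h top = K_a2×1573 = 532.7; σ_h base = K_a2×(1573+106.0×19.7) = 1240.
P₂ = ½(532.7+1240)×19.7 = 17460. Total P_a = 3579+17460 = 21040 lb/ft.

21000 lb/ft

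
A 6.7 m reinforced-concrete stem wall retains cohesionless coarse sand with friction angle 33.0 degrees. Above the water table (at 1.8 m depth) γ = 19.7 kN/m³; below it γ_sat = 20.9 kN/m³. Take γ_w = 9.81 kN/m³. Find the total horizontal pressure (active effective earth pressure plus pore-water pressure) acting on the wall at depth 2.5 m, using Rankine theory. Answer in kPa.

19.6 kPa

K_a = (1 − sin φ)/(1 + sin φ) = 0.2948.
γ' = 20.9 − 9.81 = 11.09 kN/m³.
Effective vertical stress at 2.5 m: σ'_v = 19.7×1.8 + 11.09×0.700 = 43.22 kPa.
σ'_h = K_a σ'_v = 0.2948 × 43.22 = 12.74 kPa; u = γ_w × 0.700 = 6.867 kPa.
Total σ_h = 12.74 + 6.867 = 19.61 kPa.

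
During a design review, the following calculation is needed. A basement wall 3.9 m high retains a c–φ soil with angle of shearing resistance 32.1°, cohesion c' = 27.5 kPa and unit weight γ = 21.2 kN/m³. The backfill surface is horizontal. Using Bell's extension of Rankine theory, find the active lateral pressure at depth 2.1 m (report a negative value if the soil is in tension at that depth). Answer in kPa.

K_a = (1 − sin φ)/(1 + sin φ) = 0.3060.
σ_a = K_a γ z − 2c√K_a = 0.3060×21.2×2.1 − 2×27.5×0.5532 = -16.80 kPa.

-16.8 kPa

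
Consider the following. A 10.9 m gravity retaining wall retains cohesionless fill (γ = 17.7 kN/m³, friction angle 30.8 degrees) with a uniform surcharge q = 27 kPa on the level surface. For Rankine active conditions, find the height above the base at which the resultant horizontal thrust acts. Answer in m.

K_a = 0.3227.
Triangular part P₁ = ½K_aγH² = 339.3 at H/3 = 3.633 m; rectangular part P₂ = K_a q H = 94.97 at H/2 = 5.450 m.
ȳ = (P₁·3.633 + P₂·5.450)/(P₁+P₂) = 4.031 m.

4.03 m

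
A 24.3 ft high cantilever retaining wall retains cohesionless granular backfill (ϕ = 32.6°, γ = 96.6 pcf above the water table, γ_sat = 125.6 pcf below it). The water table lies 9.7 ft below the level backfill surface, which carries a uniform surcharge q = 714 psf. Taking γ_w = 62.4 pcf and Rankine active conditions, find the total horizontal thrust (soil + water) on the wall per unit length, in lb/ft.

19300 lb/ft

K_a = tan²(45° − φ/2) = 0.2997.
γ' = 125.6 − 62.4 = 63.20 pcf. h₂ = H − d_w = 14.6 ft.
σ'_h: at surface K_a·q = 214.0; at WT K_a(q+γd_w) = 494.9; at base K_a(q+γd_w+γ'h₂) = 771.4 psf.
P₁ = ½(214.0+494.9)×9.7 = 3438; P₂ = ½(494.9+771.4)×14.6 = 9244; P_w = ½γ_w h₂² = 6651.
Total = 3438+9244+6651 = 19330 lb/ft.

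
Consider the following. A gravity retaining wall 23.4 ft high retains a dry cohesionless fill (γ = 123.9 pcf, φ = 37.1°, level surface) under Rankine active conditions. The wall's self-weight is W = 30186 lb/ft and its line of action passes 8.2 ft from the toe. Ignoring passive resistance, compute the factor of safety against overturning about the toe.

K_a = tan²(45° − 37.1°/2) = 0.2475.
P_a = ½K_aγH² = 0.5×0.2475×123.9×23.4² = 8395 lb/ft, acting at H/3 = 7.800 ft above the base.
Overturning moment M_o = P_a × H/3 = 8395 × 7.800 = 65480.
Resisting moment M_r = W × 8.2 = 30186 × 8.2 = 247500.
FS_overturning = M_r/M_o = 247500/65480 = 3.780.

3.78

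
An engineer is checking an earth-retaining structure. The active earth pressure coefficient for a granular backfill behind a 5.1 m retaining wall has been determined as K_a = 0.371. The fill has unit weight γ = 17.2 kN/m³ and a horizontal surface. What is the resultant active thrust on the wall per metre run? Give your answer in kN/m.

P = ½ K_a γ H² = 0.5 × 0.371 × 17.2 × 5.1² = 82.99 kN/m.

83.0 kN/m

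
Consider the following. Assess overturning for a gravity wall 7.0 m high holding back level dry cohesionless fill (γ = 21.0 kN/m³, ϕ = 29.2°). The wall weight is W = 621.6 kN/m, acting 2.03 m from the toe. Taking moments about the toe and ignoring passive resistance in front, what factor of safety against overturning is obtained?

K_a = tan²(45° − 29.2°/2) = 0.3442.
P_a = ½K_aγH² = 0.5×0.3442×21.0×7.0² = 177.1 kN/m, acting at H/3 = 2.333 m above the base.
Overturning moment M_o = P_a × H/3 = 177.1 × 2.333 = 413.2.
Resisting moment M_r = W × 2.03 = 621.6 × 2.03 = 1262.
FS_overturning = M_r/M_o = 1262/413.2 = 3.054.

3.05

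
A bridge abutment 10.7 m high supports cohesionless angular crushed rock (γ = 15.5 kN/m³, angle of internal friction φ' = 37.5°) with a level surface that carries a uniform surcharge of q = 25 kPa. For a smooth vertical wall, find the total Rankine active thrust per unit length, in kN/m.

K_a = tan²(45° − φ/2) = 0.2432.
Soil triangle: ½ K_a γ H² = 0.5×0.2432×15.5×10.7² = 215.8 kN/m.
Surcharge rectangle: K_a q H = 0.2432×25×10.7 = 65.05 kN/m.
Total = 215.8 + 65.05 = 280.8 kN/m.

281 kN/m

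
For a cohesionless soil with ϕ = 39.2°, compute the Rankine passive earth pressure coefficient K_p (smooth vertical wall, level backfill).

4.44

K_p = (1 + sin φ)/(1 − sin φ) = tan²(45° + 39.2°/2) = 4.435.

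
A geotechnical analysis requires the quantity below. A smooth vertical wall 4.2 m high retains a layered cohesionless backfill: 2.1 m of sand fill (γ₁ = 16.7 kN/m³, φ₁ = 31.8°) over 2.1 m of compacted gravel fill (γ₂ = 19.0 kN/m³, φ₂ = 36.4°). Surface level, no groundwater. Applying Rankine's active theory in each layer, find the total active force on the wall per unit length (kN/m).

40.9 kN/m

K_a1 = tan²(45°−31.8°/2) = 0.3098; K_a2 = tan²(45°−36.4°/2) = 0.2552.
Layer 1: σ at base = K_a1 γ₁ h₁ = 10.86 kPa; P₁ = ½×10.86×2.1 = 11.41.
Layer 2: σ_v at top = γ₁h₁ = 35.07; σ_h top = K_a2×35.07 = 8.949; σ_h base = K_a2×(35.07+19.0×2.1) = 19.13.
P₂ = ½(8.949+19.13)×2.1 = 29.48. Total P_a = 11.41+29.48 = 40.89 kN/m.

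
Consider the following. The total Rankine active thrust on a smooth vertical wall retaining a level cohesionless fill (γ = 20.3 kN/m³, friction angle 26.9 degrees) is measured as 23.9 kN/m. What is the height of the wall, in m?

K_a = 0.3770. P_a = ½ K_a γ H² ⇒ H = √(2P_a/(K_a γ)).
H = √(2×23.9/(0.3770×20.3)) = 2.499 m.

2.50 m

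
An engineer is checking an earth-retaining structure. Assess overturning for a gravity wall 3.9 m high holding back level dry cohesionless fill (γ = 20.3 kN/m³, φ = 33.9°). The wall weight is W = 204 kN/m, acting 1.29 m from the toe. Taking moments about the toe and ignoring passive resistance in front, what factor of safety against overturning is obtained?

K_a = tan²(45° − 33.9°/2) = 0.2839.
P_a = ½K_aγH² = 0.5×0.2839×20.3×3.9² = 43.83 kN/m, acting at H/3 = 1.300 m above the base.
Overturning moment M_o = P_a × H/3 = 43.83 × 1.300 = 56.98.
Resisting moment M_r = W × 1.29 = 204 × 1.29 = 263.2.
FS_overturning = M_r/M_o = 263.2/56.98 = 4.619.

4.62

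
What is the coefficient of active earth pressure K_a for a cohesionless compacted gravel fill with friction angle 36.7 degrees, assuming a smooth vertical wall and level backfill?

0.252

K_a = tan²(45° − φ/2) = tan²(26.65°) = 0.2519.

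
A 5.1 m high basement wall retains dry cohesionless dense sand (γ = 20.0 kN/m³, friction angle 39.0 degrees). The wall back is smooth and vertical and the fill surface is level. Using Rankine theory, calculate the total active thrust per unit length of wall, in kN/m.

59.2 kN/m

K_a = tan²(45° − φ/2) = 0.2275.
P_a = ½ K_a γ H² = 0.5 × 0.2275 × 20.0 × 5.1² = 59.17 kN/m.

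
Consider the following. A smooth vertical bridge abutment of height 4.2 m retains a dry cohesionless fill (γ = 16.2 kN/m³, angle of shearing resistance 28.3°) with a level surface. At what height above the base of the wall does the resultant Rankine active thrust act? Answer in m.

K_a = 0.3568.
The pressure distribution is triangular, so the resultant acts at H/3 above the base = 4.2/3 = 1.400 m.

1.40 m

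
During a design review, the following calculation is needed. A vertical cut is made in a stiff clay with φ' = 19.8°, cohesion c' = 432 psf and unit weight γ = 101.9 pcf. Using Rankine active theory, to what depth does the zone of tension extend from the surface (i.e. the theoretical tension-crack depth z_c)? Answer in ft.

12.1 ft

K_a = tan²(45° − 19.8°/2) = 0.4939; √K_a = 0.7028.
The active pressure is zero where K_a γ z = 2c√K_a, so z_c = 2c/(γ√K_a) = 2×432/(101.9×0.7028) = 12.06 ft.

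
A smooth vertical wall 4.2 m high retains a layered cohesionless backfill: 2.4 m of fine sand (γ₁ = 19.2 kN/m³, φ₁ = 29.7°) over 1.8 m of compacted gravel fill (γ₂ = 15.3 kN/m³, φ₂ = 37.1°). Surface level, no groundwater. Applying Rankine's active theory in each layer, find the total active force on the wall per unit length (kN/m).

45.3 kN/m

K_a1 = tan²(45°−29.7°/2) = 0.3374; K_a2 = tan²(45°−37.1°/2) = 0.2475.
Layer 1: σ at base = K_a1 γ₁ h₁ = 15.55 kPa; P₁ = ½×15.55×2.4 = 18.66.
Layer 2: σ_v at top = γ₁h₁ = 46.08; σ_h top = K_a2×46.08 = 11.40; σ_h base = K_a2×(46.08+15.3×1.8) = 18.22.
P₂ = ½(11.40+18.22)×1.8 = 26.66. Total P_a = 18.66+26.66 = 45.32 kN/m.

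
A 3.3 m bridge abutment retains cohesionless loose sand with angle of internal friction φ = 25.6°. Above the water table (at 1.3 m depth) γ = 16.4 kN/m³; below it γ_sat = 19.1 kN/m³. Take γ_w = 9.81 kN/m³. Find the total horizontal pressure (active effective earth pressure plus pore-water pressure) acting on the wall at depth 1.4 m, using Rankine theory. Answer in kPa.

9.80 kPa

K_a = (1 − sin φ)/(1 + sin φ) = 0.3966.
γ' = 19.1 − 9.81 = 9.290 kN/m³.
Effective vertical stress at 1.4 m: σ'_v = 16.4×1.3 + 9.290×0.1000 = 22.25 kPa.
σ'_h = K_a σ'_v = 0.3966 × 22.25 = 8.823 kPa; u = γ_w × 0.1000 = 0.9810 kPa.
Total σ_h = 8.823 + 0.9810 = 9.804 kPa.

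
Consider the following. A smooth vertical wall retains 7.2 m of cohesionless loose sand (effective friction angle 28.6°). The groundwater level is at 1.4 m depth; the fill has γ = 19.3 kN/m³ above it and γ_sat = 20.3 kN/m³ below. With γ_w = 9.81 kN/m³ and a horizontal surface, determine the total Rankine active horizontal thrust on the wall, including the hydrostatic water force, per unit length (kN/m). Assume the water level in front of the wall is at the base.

K_a = tan²(45° − φ/2) = 0.3525.
γ' = 20.3 − 9.81 = 10.49 kN/m³. Depth below WT = 5.8 m.
σ'_h at WT = K_a γ d_w = 9.526 kPa; at base = 9.526 + K_a γ' × 5.8 = 30.98 kPa.
P₁ (0–1.4 m) = ½×9.526×1.4 = 6.668. P₂ (1.4–7.2 m) = ½(9.526+30.98)×5.8 = 117.5.
P_w = ½ γ_w h₂² = 0.5×9.81×5.8² = 165.0. Total = 6.668+117.5+165.0 = 289.1 kN/m.

289 kN/m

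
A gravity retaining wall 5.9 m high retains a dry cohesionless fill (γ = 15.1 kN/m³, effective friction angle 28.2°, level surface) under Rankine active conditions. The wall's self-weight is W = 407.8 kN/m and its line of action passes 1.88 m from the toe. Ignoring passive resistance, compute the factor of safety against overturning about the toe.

4.14

K_a = tan²(45° − 28.2°/2) = 0.3582.
P_a = ½K_aγH² = 0.5×0.3582×15.1×5.9² = 94.14 kN/m, acting at H/3 = 1.967 m above the base.
Overturning moment M_o = P_a × H/3 = 94.14 × 1.967 = 185.1.
Resisting moment M_r = W × 1.88 = 407.8 × 1.88 = 766.7.
FS_overturning = M_r/M_o = 766.7/185.1 = 4.141.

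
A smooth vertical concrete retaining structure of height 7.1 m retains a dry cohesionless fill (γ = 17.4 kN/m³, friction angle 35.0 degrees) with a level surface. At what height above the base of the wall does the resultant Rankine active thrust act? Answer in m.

K_a = 0.2710.
The pressure distribution is triangular, so the resultant acts at H/3 above the base = 7.1/3 = 2.367 m.

2.37 m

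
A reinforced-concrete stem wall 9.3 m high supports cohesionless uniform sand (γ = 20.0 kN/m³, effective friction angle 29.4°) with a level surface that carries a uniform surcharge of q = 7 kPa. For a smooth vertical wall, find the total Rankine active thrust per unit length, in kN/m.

318 kN/m

K_a = tan²(45° − φ/2) = 0.3415.
Soil triangle: ½ K_a γ H² = 0.5×0.3415×20.0×9.3² = 295.3 kN/m.
Surcharge rectangle: K_a q H = 0.3415×7×9.3 = 22.23 kN/m.
Total = 295.3 + 22.23 = 317.6 kN/m.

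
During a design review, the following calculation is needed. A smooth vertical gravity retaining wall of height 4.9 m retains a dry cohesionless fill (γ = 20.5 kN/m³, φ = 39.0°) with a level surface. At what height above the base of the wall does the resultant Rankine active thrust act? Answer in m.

K_a = 0.2275.
The pressure distribution is triangular, so the resultant acts at H/3 above the base = 4.9/3 = 1.633 m.

1.63 m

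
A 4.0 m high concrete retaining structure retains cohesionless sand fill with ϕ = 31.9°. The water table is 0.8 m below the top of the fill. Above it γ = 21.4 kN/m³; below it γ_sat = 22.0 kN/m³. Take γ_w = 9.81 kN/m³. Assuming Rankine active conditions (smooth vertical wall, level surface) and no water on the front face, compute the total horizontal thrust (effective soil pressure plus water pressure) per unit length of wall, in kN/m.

88.5 kN/m

K_a = tan²(45° − φ/2) = 0.3085.
γ' = 22.0 − 9.81 = 12.19 kN/m³. Depth below WT = 3.2 m.
σ'_h at WT = K_a γ d_w = 5.282 kPa; at base = 5.282 + K_a γ' × 3.2 = 17.32 kPa.
P₁ (0–0.8 m) = ½×5.282×0.8 = 2.113. P₂ (0.8–4.0 m) = ½(5.282+17.32)×3.2 = 36.16.
P_w = ½ γ_w h₂² = 0.5×9.81×3.2² = 50.23. Total = 2.113+36.16+50.23 = 88.50 kN/m.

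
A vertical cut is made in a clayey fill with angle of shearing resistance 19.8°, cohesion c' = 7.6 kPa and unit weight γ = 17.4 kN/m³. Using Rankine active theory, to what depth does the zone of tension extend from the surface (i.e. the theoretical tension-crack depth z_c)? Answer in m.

1.24 m

K_a = tan²(45° − 19.8°/2) = 0.4939; √K_a = 0.7028.
The active pressure is zero where K_a γ z = 2c√K_a, so z_c = 2c/(γ√K_a) = 2×7.6/(17.4×0.7028) = 1.243 m.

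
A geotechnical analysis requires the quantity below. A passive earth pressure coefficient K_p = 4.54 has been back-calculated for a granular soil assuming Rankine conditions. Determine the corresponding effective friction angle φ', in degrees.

K_p = (1+sin φ)/(1−sin φ) ⇒ sin φ = (K_p − 1)/(K_p + 1) = 0.6390.
φ = arcsin(0.6390) = 39.72°.

39.7°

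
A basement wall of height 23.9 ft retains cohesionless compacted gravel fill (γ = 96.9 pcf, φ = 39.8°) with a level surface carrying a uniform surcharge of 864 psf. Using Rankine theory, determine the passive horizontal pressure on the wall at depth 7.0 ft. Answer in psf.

7030 psf

K_p = (1 + sin φ)/(1 − sin φ) = 4.557.
σ_v = γz + q = 96.9 × 7.0 + 864 = 1542 psf.
σ_h = K_p σ_v = 4.557 × 1542 = 7029 psf.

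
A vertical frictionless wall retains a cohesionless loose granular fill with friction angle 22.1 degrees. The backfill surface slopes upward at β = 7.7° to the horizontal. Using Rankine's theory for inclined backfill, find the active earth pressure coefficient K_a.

K_a = cos β · (cos β − √(cos²β − cos²φ)) / (cos β + √(cos²β − cos²φ)).
cos β = 0.9910, cos φ = 0.9265, √(cos²β − cos²φ) = 0.3516.
K_a = 0.9910 × (0.9910 − 0.3516)/(0.9910 + 0.3516) = 0.4720.

0.472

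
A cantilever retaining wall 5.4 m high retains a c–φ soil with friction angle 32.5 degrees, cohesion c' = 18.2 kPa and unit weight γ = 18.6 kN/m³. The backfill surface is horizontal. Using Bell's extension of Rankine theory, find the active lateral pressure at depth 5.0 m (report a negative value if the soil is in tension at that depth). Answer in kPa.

K_a = (1 − sin φ)/(1 + sin φ) = 0.3010.
σ_a = K_a γ z − 2c√K_a = 0.3010×18.6×5.0 − 2×18.2×0.5486 = 8.022 kPa.

8.02 kPa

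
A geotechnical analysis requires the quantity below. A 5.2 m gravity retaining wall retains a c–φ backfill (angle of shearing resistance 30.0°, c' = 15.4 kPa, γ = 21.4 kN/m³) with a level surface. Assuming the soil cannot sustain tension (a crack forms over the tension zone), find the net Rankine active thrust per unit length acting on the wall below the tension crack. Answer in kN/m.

K_a = 0.3333; √K_a = 0.5774.
Tension-crack depth z_c = 2c/(γ√K_a) = 2×15.4/(21.4×0.5774) = 2.493 m.
σ_a at base = K_a γ H − 2c√K_a = 0.3333×21.4×5.2 − 2×15.4×0.5774 = 19.31 kPa.
P_a = ½ × 19.31 × (H − z_c) = 0.5×19.31×2.707 = 26.14 kN/m.

26.1 kN/m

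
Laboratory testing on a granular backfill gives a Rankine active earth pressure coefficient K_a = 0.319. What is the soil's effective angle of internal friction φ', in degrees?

K_a = tan²(45° − φ/2) ⇒ 45° − φ/2 = arctan(√0.319) = 29.46°.
φ = 2(45° − 29.46°) = 31.08°.

31.1°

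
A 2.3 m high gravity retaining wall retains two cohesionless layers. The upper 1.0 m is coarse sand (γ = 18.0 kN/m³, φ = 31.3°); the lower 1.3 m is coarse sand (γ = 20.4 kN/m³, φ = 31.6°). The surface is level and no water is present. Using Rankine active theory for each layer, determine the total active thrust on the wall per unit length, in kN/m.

K_a1 = tan²(45°−31.3°/2) = 0.3162; K_a2 = tan²(45°−31.6°/2) = 0.3123.
Layer 1: σ at base = K_a1 γ₁ h₁ = 5.692 kPa; P₁ = ½×5.692×1.0 = 2.846.
Layer 2: σ_v at top = γ₁h₁ = 18.00; σ_h top = K_a2×18.00 = 5.622; σ_h base = K_a2×(18.00+20.4×1.3) = 13.91.
P₂ = ½(5.622+13.91)×1.3 = 12.69. Total P_a = 2.846+12.69 = 15.54 kN/m.

15.5 kN/m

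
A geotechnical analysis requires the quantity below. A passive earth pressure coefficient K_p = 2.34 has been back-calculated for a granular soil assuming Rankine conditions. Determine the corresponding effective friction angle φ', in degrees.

23.7°

K_p = (1+sin φ)/(1−sin φ) ⇒ sin φ = (K_p − 1)/(K_p + 1) = 0.4012.
φ = arcsin(0.4012) = 23.65°.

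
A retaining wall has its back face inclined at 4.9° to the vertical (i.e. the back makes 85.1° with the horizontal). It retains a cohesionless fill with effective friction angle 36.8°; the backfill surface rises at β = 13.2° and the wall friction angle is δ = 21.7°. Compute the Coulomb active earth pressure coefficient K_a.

0.309

K_a = sin²(α+φ) / [sin²α · sin(α−δ) · (1 + √{sin(φ+δ)sin(φ−β) / (sin(α−δ)sin(α+β))})²].
With α = 85.1°, φ = 36.8°, δ = 21.7°, β = 13.2°: K_a = 0.3090.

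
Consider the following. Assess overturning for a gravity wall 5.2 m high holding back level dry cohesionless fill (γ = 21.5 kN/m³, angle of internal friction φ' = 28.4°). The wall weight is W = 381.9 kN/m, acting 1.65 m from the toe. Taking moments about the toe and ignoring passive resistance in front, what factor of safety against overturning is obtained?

3.52

K_a = tan²(45° − 28.4°/2) = 0.3554.
P_a = ½K_aγH² = 0.5×0.3554×21.5×5.2² = 103.3 kN/m, acting at H/3 = 1.733 m above the base.
Overturning moment M_o = P_a × H/3 = 103.3 × 1.733 = 179.0.
Resisting moment M_r = W × 1.65 = 381.9 × 1.65 = 630.1.
FS_overturning = M_r/M_o = 630.1/179.0 = 3.519.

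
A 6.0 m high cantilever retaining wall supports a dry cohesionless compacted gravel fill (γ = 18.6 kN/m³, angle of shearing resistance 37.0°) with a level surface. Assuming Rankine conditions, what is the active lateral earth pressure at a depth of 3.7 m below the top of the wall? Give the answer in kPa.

17.1 kPa

K_a = (1 − sin φ)/(1 + sin φ) = 0.2486.
σ_h = K_a γ z = 0.2486 × 18.6 × 3.7 = 17.11 kPa.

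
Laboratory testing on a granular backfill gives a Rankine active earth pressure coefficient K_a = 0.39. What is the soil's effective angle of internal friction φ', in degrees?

K_a = tan²(45° − φ/2) ⇒ 45° − φ/2 = arctan(√0.39) = 31.98°.
φ = 2(45° − 31.98°) = 26.03°.

26.0°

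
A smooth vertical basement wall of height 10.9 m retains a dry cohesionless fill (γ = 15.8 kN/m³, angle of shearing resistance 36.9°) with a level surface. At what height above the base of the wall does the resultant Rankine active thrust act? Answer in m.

K_a = 0.2497.
The pressure distribution is triangular, so the resultant acts at H/3 above the base = 10.9/3 = 3.633 m.

3.63 m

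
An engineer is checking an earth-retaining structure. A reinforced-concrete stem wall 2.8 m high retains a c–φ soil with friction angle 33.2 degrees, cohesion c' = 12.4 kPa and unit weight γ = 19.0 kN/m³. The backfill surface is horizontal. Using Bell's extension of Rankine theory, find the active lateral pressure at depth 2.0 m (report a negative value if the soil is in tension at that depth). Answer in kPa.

-2.30 kPa

K_a = (1 − sin φ)/(1 + sin φ) = 0.2924.
σ_a = K_a γ z − 2c√K_a = 0.2924×19.0×2.0 − 2×12.4×0.5407 = -2.300 kPa.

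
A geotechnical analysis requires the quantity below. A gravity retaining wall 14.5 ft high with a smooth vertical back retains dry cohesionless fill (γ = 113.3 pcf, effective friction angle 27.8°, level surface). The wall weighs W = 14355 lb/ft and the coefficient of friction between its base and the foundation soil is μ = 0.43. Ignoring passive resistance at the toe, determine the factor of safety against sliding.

K_a = tan²(45° − 27.8°/2) = 0.3639.
P_a = ½K_aγH² = 0.5×0.3639×113.3×14.5² = 4334 lb/ft, acting at H/3 = 4.833 ft above the base.
FS_sliding = μW / P_a = 0.43×14355 / 4334 = 1.424.

1.42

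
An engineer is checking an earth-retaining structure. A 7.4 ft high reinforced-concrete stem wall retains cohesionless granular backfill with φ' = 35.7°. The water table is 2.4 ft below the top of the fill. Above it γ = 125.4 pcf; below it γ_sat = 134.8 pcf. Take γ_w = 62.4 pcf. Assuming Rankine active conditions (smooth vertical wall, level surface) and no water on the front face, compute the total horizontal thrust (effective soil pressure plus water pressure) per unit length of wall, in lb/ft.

1510 lb/ft

K_a = tan²(45° − φ/2) = 0.2630.
γ' = 134.8 − 62.4 = 72.40 pcf. Depth below WT = 5.0 ft.
σ'_h at WT = K_a γ d_w = 79.15 psf; at base = 79.15 + K_a γ' × 5.0 = 174.4 psf.
P₁ (0–2.4 ft) = ½×79.15×2.4 = 94.98. P₂ (2.4–7.4 ft) = ½(79.15+174.4)×5.0 = 633.8.
P_w = ½ γ_w h₂² = 0.5×62.4×5.0² = 780.0. Total = 94.98+633.8+780.0 = 1509 lb/ft.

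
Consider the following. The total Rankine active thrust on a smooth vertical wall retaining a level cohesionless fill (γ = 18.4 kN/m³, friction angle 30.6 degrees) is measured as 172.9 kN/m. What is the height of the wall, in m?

K_a = 0.3253. P_a = ½ K_a γ H² ⇒ H = √(2P_a/(K_a γ)).
H = √(2×172.9/(0.3253×18.4)) = 7.600 m.

7.60 m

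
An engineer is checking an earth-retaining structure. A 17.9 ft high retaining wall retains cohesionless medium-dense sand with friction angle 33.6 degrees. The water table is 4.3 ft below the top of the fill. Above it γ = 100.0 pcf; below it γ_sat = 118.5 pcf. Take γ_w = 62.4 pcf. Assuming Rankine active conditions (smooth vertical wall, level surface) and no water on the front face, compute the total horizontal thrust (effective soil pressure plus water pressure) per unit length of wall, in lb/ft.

9210 lb/ft

K_a = tan²(45° − φ/2) = 0.2875.
γ' = 118.5 − 62.4 = 56.10 pcf. Depth below WT = 13.6 ft.
σ'_h at WT = K_a γ d_w = 123.6 psf; at base = 123.6 + K_a γ' × 13.6 = 343.0 psf.
P₁ (0–4.3 ft) = ½×123.6×4.3 = 265.8. P₂ (4.3–17.9 ft) = ½(123.6+343.0)×13.6 = 3173.
P_w = ½ γ_w h₂² = 0.5×62.4×13.6² = 5771. Total = 265.8+3173+5771 = 9209 lb/ft.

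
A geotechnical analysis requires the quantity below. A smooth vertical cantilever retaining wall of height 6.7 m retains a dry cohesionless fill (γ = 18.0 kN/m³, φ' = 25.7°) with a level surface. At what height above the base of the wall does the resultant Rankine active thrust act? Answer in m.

2.23 m

K_a = 0.3950.
The pressure distribution is triangular, so the resultant acts at H/3 above the base = 6.7/3 = 2.233 m.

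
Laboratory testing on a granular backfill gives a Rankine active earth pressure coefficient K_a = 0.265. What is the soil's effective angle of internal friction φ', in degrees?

35.5°

K_a = tan²(45° − φ/2) ⇒ 45° − φ/2 = arctan(√0.265) = 27.24°.
φ = 2(45° − 27.24°) = 35.52°.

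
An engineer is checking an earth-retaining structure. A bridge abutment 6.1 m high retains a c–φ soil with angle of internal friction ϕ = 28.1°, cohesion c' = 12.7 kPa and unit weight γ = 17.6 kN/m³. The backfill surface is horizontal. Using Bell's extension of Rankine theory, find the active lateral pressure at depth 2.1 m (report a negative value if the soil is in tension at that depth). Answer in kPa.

K_a = (1 − sin φ)/(1 + sin φ) = 0.3596.
σ_a = K_a γ z − 2c√K_a = 0.3596×17.6×2.1 − 2×12.7×0.5997 = -1.941 kPa.

-1.94 kPa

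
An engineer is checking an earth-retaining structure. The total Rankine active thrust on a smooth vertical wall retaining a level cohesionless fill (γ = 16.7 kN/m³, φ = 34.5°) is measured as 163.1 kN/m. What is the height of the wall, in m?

8.40 m

K_a = 0.2768. P_a = ½ K_a γ H² ⇒ H = √(2P_a/(K_a γ)).
H = √(2×163.1/(0.2768×16.7)) = 8.400 m.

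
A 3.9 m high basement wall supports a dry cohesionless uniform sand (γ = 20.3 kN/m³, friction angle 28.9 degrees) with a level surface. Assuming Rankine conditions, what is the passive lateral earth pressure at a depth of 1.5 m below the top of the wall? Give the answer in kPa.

87.4 kPa

K_p = (1 + sin φ)/(1 − sin φ) = 2.871.
σ_h = K_p γ z = 2.871 × 20.3 × 1.5 = 87.41 kPa.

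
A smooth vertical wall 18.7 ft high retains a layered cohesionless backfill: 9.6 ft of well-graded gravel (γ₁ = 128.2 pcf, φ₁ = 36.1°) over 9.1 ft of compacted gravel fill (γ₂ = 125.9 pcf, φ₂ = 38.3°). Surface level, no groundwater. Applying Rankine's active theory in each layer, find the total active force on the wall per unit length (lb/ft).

K_a1 = tan²(45°−36.1°/2) = 0.2585; K_a2 = tan²(45°−38.3°/2) = 0.2347.
Layer 1: σ at base = K_a1 γ₁ h₁ = 318.1 psf; P₁ = ½×318.1×9.6 = 1527.
Layer 2: σ_v at top = γ₁h₁ = 1231; σ_h top = K_a2×1231 = 288.9; σ_h base = K_a2×(1231+125.9×9.1) = 557.8.
P₂ = ½(288.9+557.8)×9.1 = 3853. Total P_a = 1527+3853 = 5380 lb/ft.

5380 lb/ft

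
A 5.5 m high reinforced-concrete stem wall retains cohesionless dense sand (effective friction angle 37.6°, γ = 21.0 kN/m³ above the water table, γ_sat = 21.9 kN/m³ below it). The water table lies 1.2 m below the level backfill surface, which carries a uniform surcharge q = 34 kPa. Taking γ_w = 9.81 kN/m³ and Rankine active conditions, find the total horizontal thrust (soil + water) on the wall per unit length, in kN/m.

K_a = tan²(45° − φ/2) = 0.2421.
γ' = 21.9 − 9.81 = 12.09 kN/m³. h₂ = H − d_w = 4.3 m.
σ'_h: at surface K_a·q = 8.232; at WT K_a(q+γd_w) = 14.33; at base K_a(q+γd_w+γ'h₂) = 26.92 kPa.
P₁ = ½(8.232+14.33)×1.2 = 13.54; P₂ = ½(14.33+26.92)×4.3 = 88.70; P_w = ½γ_w h₂² = 90.69.
Total = 13.54+88.70+90.69 = 192.9 kN/m.

193 kN/m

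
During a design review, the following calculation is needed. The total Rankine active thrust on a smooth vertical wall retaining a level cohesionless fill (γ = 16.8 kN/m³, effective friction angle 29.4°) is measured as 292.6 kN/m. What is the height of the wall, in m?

K_a = 0.3415. P_a = ½ K_a γ H² ⇒ H = √(2P_a/(K_a γ)).
H = √(2×292.6/(0.3415×16.8)) = 10.10 m.

10.1 m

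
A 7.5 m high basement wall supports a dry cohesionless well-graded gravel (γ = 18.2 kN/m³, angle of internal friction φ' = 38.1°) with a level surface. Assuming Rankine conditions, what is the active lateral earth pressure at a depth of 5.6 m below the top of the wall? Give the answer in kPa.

K_a = (1 − sin φ)/(1 + sin φ) = 0.2368.
σ_h = K_a γ z = 0.2368 × 18.2 × 5.6 = 24.14 kPa.

24.1 kPa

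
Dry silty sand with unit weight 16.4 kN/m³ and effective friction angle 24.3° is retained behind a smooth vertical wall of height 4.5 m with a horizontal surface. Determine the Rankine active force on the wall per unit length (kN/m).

69.2 kN/m

K_a = tan²(45° − φ/2) = 0.4169.
P_a = ½ K_a γ H² = 0.5 × 0.4169 × 16.4 × 4.5² = 69.23 kN/m.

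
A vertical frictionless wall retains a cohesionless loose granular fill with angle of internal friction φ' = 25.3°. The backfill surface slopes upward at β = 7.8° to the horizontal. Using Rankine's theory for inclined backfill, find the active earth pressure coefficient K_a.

0.416

K_a = cos β · (cos β − √(cos²β − cos²φ)) / (cos β + √(cos²β − cos²φ)).
cos β = 0.9907, cos φ = 0.9041, √(cos²β − cos²φ) = 0.4052.
K_a = 0.9907 × (0.9907 − 0.4052)/(0.9907 + 0.4052) = 0.4155.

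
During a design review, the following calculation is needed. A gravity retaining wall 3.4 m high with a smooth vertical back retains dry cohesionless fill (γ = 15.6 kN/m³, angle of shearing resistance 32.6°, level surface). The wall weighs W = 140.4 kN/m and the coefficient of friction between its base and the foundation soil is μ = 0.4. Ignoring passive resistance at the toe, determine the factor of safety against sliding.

2.08

K_a = tan²(45° − 32.6°/2) = 0.2997.
P_a = ½K_aγH² = 0.5×0.2997×15.6×3.4² = 27.03 kN/m, acting at H/3 = 1.133 m above the base.
FS_sliding = μW / P_a = 0.4×140.4 / 27.03 = 2.078.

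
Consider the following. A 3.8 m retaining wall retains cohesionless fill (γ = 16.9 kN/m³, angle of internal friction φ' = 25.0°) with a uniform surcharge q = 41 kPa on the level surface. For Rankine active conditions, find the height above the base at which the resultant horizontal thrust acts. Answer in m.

K_a = 0.4059.
Triangular part P₁ = ½K_aγH² = 49.52 at H/3 = 1.267 m; rectangular part P₂ = K_a q H = 63.23 at H/2 = 1.900 m.
ȳ = (P₁·1.267 + P₂·1.900)/(P₁+P₂) = 1.622 m.

1.62 m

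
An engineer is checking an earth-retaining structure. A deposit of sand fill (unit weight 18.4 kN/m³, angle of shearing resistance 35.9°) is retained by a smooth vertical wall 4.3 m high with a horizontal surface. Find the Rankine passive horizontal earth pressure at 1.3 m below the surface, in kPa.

K_p = (1 + sin φ)/(1 − sin φ) = 3.835.
σ_h = K_p γ z = 3.835 × 18.4 × 1.3 = 91.74 kPa.

91.7 kPa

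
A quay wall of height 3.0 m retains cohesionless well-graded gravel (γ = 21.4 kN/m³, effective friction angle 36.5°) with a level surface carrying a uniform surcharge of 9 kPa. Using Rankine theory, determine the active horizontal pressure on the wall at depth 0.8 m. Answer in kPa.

K_a = (1 − sin φ)/(1 + sin φ) = 0.2541.
σ_v = γz + q = 21.4 × 0.8 + 9 = 26.12 kPa.
σ_h = K_a σ_v = 0.2541 × 26.12 = 6.636 kPa.

6.64 kPa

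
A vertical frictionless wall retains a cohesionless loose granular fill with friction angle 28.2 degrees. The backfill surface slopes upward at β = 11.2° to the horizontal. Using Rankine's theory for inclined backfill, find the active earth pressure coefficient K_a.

K_a = cos β · (cos β − √(cos²β − cos²φ)) / (cos β + √(cos²β − cos²φ)).
cos β = 0.9810, cos φ = 0.8813, √(cos²β − cos²φ) = 0.4308.
K_a = 0.9810 × (0.9810 − 0.4308)/(0.9810 + 0.4308) = 0.3823.

0.382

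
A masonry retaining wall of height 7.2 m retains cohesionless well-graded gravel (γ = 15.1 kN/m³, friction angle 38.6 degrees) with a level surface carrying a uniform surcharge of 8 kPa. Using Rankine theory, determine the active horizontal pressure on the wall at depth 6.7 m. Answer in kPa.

25.3 kPa

K_a = (1 − sin φ)/(1 + sin φ) = 0.2316.
σ_v = γz + q = 15.1 × 6.7 + 8 = 109.2 kPa.
σ_h = K_a σ_v = 0.2316 × 109.2 = 25.29 kPa.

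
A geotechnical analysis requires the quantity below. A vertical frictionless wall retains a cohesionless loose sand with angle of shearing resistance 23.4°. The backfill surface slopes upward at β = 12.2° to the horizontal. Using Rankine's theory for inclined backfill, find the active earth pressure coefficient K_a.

0.477

K_a = cos β · (cos β − √(cos²β − cos²φ)) / (cos β + √(cos²β − cos²φ)).
cos β = 0.9774, cos φ = 0.9178, √(cos²β − cos²φ) = 0.3363.
K_a = 0.9774 × (0.9774 − 0.3363)/(0.9774 + 0.3363) = 0.4770.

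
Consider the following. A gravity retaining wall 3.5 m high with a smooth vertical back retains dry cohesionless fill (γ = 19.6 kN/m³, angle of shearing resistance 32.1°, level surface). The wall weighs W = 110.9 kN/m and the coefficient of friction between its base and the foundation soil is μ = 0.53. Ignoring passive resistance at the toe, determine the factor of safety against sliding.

1.60

K_a = tan²(45° − 32.1°/2) = 0.3060.
P_a = ½K_aγH² = 0.5×0.3060×19.6×3.5² = 36.73 kN/m, acting at H/3 = 1.167 m above the base.
FS_sliding = μW / P_a = 0.53×110.9 / 36.73 = 1.600.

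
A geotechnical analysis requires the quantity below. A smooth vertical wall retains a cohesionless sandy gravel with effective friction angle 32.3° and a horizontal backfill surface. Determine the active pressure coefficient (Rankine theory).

0.303

K_a = tan²(45° − φ/2) = tan²(28.85°) = 0.3035.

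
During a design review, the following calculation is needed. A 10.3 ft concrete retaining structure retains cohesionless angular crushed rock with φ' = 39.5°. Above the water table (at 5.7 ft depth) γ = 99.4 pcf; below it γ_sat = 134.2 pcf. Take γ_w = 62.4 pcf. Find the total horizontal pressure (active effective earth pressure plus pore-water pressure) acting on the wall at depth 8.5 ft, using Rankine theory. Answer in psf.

K_a = (1 − sin φ)/(1 + sin φ) = 0.2224.
γ' = 134.2 − 62.4 = 71.80 pcf.
Effective vertical stress at 8.5 ft: σ'_v = 99.4×5.7 + 71.80×2.80 = 767.6 psf.
σ'_h = K_a σ'_v = 0.2224 × 767.6 = 170.7 psf; u = γ_w × 2.80 = 174.7 psf.
Total σ_h = 170.7 + 174.7 = 345.5 psf.

345 psf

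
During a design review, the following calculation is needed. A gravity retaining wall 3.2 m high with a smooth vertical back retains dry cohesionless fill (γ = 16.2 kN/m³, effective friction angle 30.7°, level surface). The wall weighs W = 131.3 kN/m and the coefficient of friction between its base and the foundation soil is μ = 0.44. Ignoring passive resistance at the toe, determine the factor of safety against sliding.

K_a = tan²(45° − 30.7°/2) = 0.3240.
P_a = ½K_aγH² = 0.5×0.3240×16.2×3.2² = 26.88 kN/m, acting at H/3 = 1.067 m above the base.
FS_sliding = μW / P_a = 0.44×131.3 / 26.88 = 2.150.

2.15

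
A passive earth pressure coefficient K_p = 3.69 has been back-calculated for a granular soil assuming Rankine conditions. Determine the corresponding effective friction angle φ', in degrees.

K_p = (1+sin φ)/(1−sin φ) ⇒ sin φ = (K_p − 1)/(K_p + 1) = 0.5736.
φ = arcsin(0.5736) = 35.00°.

35.0°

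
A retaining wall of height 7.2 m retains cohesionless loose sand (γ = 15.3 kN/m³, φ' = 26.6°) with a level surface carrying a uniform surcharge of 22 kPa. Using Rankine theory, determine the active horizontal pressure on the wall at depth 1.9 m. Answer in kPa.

K_a = (1 − sin φ)/(1 + sin φ) = 0.3814.
σ_v = γz + q = 15.3 × 1.9 + 22 = 51.07 kPa.
σ_h = K_a σ_v = 0.3814 × 51.07 = 19.48 kPa.

19.5 kPa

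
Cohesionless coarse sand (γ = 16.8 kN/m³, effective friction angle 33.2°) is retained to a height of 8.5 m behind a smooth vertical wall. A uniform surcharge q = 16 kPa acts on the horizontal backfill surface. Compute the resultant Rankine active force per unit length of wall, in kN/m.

217 kN/m

K_a = tan²(45° − φ/2) = 0.2924.
Soil triangle: ½ K_a γ H² = 0.5×0.2924×16.8×8.5² = 177.4 kN/m.
Surcharge rectangle: K_a q H = 0.2924×16×8.5 = 39.76 kN/m.
Total = 177.4 + 39.76 = 217.2 kN/m.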